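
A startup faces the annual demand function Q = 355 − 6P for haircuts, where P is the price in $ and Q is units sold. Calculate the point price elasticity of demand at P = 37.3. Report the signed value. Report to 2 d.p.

At P = 37.3, Q = 131.200.
dQ/dP = −6.
ε = (dQ/dP)(P/Q) = (-6)(37.3/131.200).
|ε| > 1, so demand is elastic at this price.

-1.71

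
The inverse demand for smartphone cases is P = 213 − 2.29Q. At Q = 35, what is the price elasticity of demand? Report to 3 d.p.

-1.658

At Q = 35, P = 213 − 2.29(35) = 132.85.
dP/dQ = −2.29, so dQ/dP = 1/(−2.29) = -0.437.
ε = (dQ/dP)(P/Q) = (-0.437)(132.85/35).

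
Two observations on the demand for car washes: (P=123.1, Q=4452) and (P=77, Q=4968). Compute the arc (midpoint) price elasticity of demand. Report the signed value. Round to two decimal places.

-0.24

ΔQ = 4968 − 4452 = 516; ΔP = 77 − 123.1 = -46.1.
Midpoints: P̄ = 100.05, Q̄ = 4710.0.
ε = (ΔQ/ΔP)(P̄/Q̄) = (516/-46.1)(100.05/4710.0).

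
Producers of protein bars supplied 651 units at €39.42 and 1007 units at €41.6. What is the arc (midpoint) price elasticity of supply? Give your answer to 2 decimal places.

7.98

ΔQ = 1007 − 651 = 356; ΔP = 41.6 − 39.42 = 2.18.
Midpoints: P̄ = 40.51, Q̄ = 829.0.
ε_s = (ΔQ/ΔP)(P̄/Q̄) = (356/2.18)(40.51/829.0).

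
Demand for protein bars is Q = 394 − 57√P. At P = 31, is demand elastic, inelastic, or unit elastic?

Q = 76.637, dQ/dP = -5.119.
ε = (dQ/dP)(P/Q) ≈ -2.071.
|ε| = 2.07 > 1.

elastic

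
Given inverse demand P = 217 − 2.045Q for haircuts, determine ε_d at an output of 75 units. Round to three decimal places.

-0.415

At Q = 75, P = 217 − 2.045(75) = 63.62.
dP/dQ = −2.045, so dQ/dP = 1/(−2.045) = -0.489.
ε = (dQ/dP)(P/Q) = (-0.489)(63.62/75).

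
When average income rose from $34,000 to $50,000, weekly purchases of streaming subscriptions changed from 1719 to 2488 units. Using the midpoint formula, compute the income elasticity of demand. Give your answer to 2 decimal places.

0.96

ΔQ = 769, ΔI = 16000. Midpoints: Ī = 42,000, Q̄ = 2103.5.
ε_I = (ΔQ/ΔI)(Ī/Q̄) = (769/16000)(42000/2103.5).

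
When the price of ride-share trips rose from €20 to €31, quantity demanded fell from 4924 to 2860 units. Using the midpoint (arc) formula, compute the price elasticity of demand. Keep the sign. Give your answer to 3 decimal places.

-1.229

ΔQ = 2860 − 4924 = -2064; ΔP = 31 − 20 = 11.
Midpoints: P̄ = 25.50, Q̄ = 3892.0.
ε = (ΔQ/ΔP)(P̄/Q̄) = (-2064/11)(25.50/3892.0).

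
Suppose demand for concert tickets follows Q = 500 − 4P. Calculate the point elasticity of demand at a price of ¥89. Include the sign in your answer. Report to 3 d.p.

At P = 89, Q = 144.
dQ/dP = −4.
ε = (dQ/dP)(P/Q) = (-4)(89/144).
|ε| > 1, so demand is elastic at this price.

-2.472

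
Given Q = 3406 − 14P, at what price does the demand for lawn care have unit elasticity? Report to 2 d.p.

121.64

For linear demand Q = a − bP, ε = −bP/(a − bP). |ε| = 1 when bP = a − bP, i.e. P = a/(2b).
P = 3406/(2·14) = 3406/28 = 121.6429.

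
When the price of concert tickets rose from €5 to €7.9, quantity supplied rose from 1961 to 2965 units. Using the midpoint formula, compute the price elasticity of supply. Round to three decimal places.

0.907

ΔQ = 2965 − 1961 = 1004; ΔP = 7.9 − 5 = 2.9.
Midpoints: P̄ = 6.45, Q̄ = 2463.0.
ε_s = (ΔQ/ΔP)(P̄/Q̄) = (1004/2.9)(6.45/2463.0).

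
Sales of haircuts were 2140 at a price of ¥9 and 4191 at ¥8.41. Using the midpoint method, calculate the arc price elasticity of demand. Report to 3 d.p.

-9.560

ΔQ = 4191 − 2140 = 2051; ΔP = 8.41 − 9 = -0.59.
Midpoints: P̄ = 8.71, Q̄ = 3165.5.
ε = (ΔQ/ΔP)(P̄/Q̄) = (2051/-0.59)(8.71/3165.5).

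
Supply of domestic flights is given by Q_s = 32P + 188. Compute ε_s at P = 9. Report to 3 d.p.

0.605

At P = 9, Q_s = 476.
dQ_s/dP = 32.
ε_s = (dQ_s/dP)(P/Q_s) = (32)(9/476).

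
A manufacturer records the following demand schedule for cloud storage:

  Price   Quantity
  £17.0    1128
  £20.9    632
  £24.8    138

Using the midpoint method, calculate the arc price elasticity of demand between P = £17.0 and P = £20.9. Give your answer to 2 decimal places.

-2.74

At P = 17.0, Q = 1128; at P = 20.9, Q = 632.
ΔQ = -496, ΔP = 3.9. Midpoints: P̄ = 18.95, Q̄ = 880.0.
ε = (ΔQ/ΔP)(P̄/Q̄) = (-496/3.9)(18.95/880.0).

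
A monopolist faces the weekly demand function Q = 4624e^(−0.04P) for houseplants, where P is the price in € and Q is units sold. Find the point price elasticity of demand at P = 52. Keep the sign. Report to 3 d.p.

-2.080

At P = 52, Q = 577.677.
dQ/dP = −0.04·4624e^(−0.04P) = −0.04Q = -23.107.
ε = (dQ/dP)(P/Q) = (-23.107)(52/577.677).
|ε| > 1, so demand is elastic at this price.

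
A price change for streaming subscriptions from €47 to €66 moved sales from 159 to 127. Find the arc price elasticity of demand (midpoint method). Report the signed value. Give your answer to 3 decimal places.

-0.665

ΔQ = 127 − 159 = -32; ΔP = 66 − 47 = 19.
Midpoints: P̄ = 56.50, Q̄ = 143.0.
ε = (ΔQ/ΔP)(P̄/Q̄) = (-32/19)(56.50/143.0).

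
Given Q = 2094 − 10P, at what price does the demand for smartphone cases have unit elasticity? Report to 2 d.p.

104.70

For linear demand Q = a − bP, ε = −bP/(a − bP). |ε| = 1 when bP = a − bP, i.e. P = a/(2b).
P = 2094/(2·10) = 2094/20 = 104.7000.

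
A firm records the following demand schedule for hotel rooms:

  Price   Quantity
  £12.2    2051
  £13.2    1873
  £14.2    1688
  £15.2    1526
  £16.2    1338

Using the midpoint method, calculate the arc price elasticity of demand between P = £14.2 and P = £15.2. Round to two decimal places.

At P = 14.2, Q = 1688; at P = 15.2, Q = 1526.
ΔQ = -162, ΔP = 1.0. Midpoints: P̄ = 14.70, Q̄ = 1607.0.
ε = (ΔQ/ΔP)(P̄/Q̄) = (-162/1.0)(14.70/1607.0).

-1.48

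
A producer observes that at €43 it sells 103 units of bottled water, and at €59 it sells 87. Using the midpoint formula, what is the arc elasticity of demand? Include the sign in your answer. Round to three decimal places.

-0.537

ΔQ = 87 − 103 = -16; ΔP = 59 − 43 = 16.
Midpoints: P̄ = 51.00, Q̄ = 95.0.
ε = (ΔQ/ΔP)(P̄/Q̄) = (-16/16)(51.00/95.0).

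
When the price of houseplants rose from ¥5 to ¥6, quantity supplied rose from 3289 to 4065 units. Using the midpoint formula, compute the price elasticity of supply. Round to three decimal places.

ΔQ = 4065 − 3289 = 776; ΔP = 6 − 5 = 1.
Midpoints: P̄ = 5.50, Q̄ = 3677.0.
ε_s = (ΔQ/ΔP)(P̄/Q̄) = (776/1)(5.50/3677.0).

1.161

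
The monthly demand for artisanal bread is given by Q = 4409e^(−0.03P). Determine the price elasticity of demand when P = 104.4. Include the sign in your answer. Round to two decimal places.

At P = 104.4, Q = 192.367.
dQ/dP = −0.03·4409e^(−0.03P) = −0.03Q = -5.771.
ε = (dQ/dP)(P/Q) = (-5.771)(104.4/192.367).
|ε| > 1, so demand is elastic at this price.

-3.13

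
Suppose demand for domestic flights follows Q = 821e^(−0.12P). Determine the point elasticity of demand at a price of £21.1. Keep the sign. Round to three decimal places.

-2.532

At P = 21.1, Q = 65.269.
dQ/dP = −0.12·821e^(−0.12P) = −0.12Q = -7.832.
ε = (dQ/dP)(P/Q) = (-7.832)(21.1/65.269).
|ε| > 1, so demand is elastic at this price.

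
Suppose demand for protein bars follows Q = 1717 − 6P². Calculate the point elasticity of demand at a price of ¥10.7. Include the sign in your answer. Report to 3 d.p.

-1.334

At P = 10.7, Q = 1030.060.
dQ/dP = −12P = -128.400.
ε = (dQ/dP)(P/Q) = (-128.400)(10.7/1030.060).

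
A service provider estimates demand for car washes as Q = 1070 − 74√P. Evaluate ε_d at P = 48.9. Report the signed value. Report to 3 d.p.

At P = 48.9, Q = 552.529.
dQ/dP = −74/(2√P) = -5.291.
ε = (dQ/dP)(P/Q) = (-5.291)(48.9/552.529).

-0.468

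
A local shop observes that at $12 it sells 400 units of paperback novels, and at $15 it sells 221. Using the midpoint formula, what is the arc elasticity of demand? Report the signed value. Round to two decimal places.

-2.59

ΔQ = 221 − 400 = -179; ΔP = 15 − 12 = 3.
Midpoints: P̄ = 13.50, Q̄ = 310.5.
ε = (ΔQ/ΔP)(P̄/Q̄) = (-179/3)(13.50/310.5).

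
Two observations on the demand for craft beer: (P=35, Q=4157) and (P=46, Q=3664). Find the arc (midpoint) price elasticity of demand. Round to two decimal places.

-0.46

ΔQ = 3664 − 4157 = -493; ΔP = 46 − 35 = 11.
Midpoints: P̄ = 40.50, Q̄ = 3910.5.
ε = (ΔQ/ΔP)(P̄/Q̄) = (-493/11)(40.50/3910.5).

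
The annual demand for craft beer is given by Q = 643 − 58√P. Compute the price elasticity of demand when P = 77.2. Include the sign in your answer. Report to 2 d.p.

At P = 77.2, Q = 133.392.
dQ/dP = −58/(2√P) = -3.301.
ε = (dQ/dP)(P/Q) = (-3.301)(77.2/133.392).
|ε| > 1, so demand is elastic at this price.

-1.91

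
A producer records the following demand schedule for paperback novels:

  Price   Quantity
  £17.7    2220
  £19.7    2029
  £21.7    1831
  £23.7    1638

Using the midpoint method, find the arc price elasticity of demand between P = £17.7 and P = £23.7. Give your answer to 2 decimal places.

At P = 17.7, Q = 2220; at P = 23.7, Q = 1638.
ΔQ = -582, ΔP = 6.0. Midpoints: P̄ = 20.70, Q̄ = 1929.0.
ε = (ΔQ/ΔP)(P̄/Q̄) = (-582/6.0)(20.70/1929.0).

-1.04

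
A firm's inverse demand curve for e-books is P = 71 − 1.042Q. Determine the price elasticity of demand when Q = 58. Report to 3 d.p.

At Q = 58, P = 71 − 1.042(58) = 10.56.
dP/dQ = −1.042, so dQ/dP = 1/(−1.042) = -0.960.
ε = (dQ/dP)(P/Q) = (-0.960)(10.56/58).

-0.175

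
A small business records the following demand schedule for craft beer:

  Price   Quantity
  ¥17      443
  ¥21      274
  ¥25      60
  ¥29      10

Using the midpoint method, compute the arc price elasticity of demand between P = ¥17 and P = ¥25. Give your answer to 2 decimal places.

-4.00

At P = 17, Q = 443; at P = 25, Q = 60.
ΔQ = -383, ΔP = 8. Midpoints: P̄ = 21.00, Q̄ = 251.5.
ε = (ΔQ/ΔP)(P̄/Q̄) = (-383/8)(21.00/251.5).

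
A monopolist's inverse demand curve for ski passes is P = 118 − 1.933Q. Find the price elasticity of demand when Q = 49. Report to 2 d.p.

At Q = 49, P = 118 − 1.933(49) = 23.28.
dP/dQ = −1.933, so dQ/dP = 1/(−1.933) = -0.517.
ε = (dQ/dP)(P/Q) = (-0.517)(23.28/49).

-0.25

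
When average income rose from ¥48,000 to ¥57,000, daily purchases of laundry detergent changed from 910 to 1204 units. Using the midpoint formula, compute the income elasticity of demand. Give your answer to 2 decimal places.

1.62

ΔQ = 294, ΔI = 9000. Midpoints: Ī = 52,500, Q̄ = 1057.0.
ε_I = (ΔQ/ΔI)(Ī/Q̄) = (294/9000)(52500/1057.0).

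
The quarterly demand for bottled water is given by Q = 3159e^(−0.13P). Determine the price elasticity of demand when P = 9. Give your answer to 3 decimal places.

At P = 9, Q = 980.449.
dQ/dP = −0.13·3159e^(−0.13P) = −0.13Q = -127.458.
ε = (dQ/dP)(P/Q) = (-127.458)(9/980.449).

-1.170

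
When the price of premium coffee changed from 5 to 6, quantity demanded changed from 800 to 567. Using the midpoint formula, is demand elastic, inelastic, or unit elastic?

elastic

Arc ε ≈ -1.875.
|ε| = 1.87 > 1.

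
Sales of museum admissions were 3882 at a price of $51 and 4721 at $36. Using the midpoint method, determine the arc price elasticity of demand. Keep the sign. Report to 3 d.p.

-0.566

ΔQ = 4721 − 3882 = 839; ΔP = 36 − 51 = -15.
Midpoints: P̄ = 43.50, Q̄ = 4301.5.
ε = (ΔQ/ΔP)(P̄/Q̄) = (839/-15)(43.50/4301.5).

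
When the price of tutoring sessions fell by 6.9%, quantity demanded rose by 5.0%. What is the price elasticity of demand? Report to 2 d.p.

-0.72

ε = %ΔQ / %ΔP = (5.0)/(-6.9) = -0.725.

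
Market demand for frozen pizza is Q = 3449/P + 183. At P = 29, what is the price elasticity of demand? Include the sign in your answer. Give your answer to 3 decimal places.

-0.394

At P = 29, Q = 301.931.
dQ/dP = −3449/P² = -4.101.
ε = (dQ/dP)(P/Q) = (-4.101)(29/301.931).
|ε| < 1, so demand is inelastic at this price.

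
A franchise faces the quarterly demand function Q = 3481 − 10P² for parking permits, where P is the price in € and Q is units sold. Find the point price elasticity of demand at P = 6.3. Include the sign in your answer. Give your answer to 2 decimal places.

-0.26

At P = 6.3, Q = 3084.100.
dQ/dP = −20P = -126.
ε = (dQ/dP)(P/Q) = (-126)(6.3/3084.100).
|ε| < 1, so demand is inelastic at this price.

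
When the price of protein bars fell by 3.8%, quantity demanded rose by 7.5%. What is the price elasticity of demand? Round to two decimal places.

ε = %ΔQ / %ΔP = (7.5)/(-3.8) = -1.974.

-1.97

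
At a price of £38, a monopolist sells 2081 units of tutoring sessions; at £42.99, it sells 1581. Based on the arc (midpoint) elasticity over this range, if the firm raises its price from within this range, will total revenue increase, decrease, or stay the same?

decrease

Arc ε = (-500/4.99)(40.50/1831.0) ≈ -2.216.
|ε| = 2.22 > 1, so demand is elastic. A price rise therefore reduces total revenue.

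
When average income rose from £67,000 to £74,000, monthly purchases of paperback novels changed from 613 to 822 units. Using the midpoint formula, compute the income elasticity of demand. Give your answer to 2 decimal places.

2.93

ΔQ = 209, ΔI = 7000. Midpoints: Ī = 70,500, Q̄ = 717.5.
ε_I = (ΔQ/ΔI)(Ī/Q̄) = (209/7000)(70500/717.5).
ε_I > 0, so the good is normal.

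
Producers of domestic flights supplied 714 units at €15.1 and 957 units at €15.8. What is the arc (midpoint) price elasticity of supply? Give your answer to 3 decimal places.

ΔQ = 957 − 714 = 243; ΔP = 15.8 − 15.1 = 0.7.
Midpoints: P̄ = 15.45, Q̄ = 835.5.
ε_s = (ΔQ/ΔP)(P̄/Q̄) = (243/0.7)(15.45/835.5).

6.419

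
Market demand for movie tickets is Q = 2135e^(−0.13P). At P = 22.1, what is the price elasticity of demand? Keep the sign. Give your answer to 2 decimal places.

At P = 22.1, Q = 120.690.
dQ/dP = −0.13·2135e^(−0.13P) = −0.13Q = -15.690.
ε = (dQ/dP)(P/Q) = (-15.690)(22.1/120.690).

-2.87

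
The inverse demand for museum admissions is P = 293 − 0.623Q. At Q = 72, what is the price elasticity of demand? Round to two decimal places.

-5.53

At Q = 72, P = 293 − 0.623(72) = 248.14.
dP/dQ = −0.623, so dQ/dP = 1/(−0.623) = -1.605.
ε = (dQ/dP)(P/Q) = (-1.605)(248.14/72).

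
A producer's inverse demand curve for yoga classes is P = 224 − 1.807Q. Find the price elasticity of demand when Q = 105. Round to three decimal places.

-0.181

At Q = 105, P = 224 − 1.807(105) = 34.27.
dP/dQ = −1.807, so dQ/dP = 1/(−1.807) = -0.553.
ε = (dQ/dP)(P/Q) = (-0.553)(34.27/105).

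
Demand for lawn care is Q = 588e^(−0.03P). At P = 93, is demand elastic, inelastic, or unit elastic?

Q = 36.116, dQ/dP = -1.083.
ε = (dQ/dP)(P/Q) ≈ -2.790.
|ε| = 2.79 > 1.

elastic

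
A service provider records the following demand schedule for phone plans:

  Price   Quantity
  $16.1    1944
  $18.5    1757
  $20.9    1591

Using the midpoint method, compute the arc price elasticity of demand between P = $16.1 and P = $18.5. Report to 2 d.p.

At P = 16.1, Q = 1944; at P = 18.5, Q = 1757.
ΔQ = -187, ΔP = 2.4. Midpoints: P̄ = 17.30, Q̄ = 1850.5.
ε = (ΔQ/ΔP)(P̄/Q̄) = (-187/2.4)(17.30/1850.5).

-0.73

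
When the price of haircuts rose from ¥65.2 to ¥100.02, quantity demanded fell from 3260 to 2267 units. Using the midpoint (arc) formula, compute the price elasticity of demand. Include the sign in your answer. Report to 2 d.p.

ΔQ = 2267 − 3260 = -993; ΔP = 100.02 − 65.2 = 34.82.
Midpoints: P̄ = 82.61, Q̄ = 2763.5.
ε = (ΔQ/ΔP)(P̄/Q̄) = (-993/34.82)(82.61/2763.5).

-0.85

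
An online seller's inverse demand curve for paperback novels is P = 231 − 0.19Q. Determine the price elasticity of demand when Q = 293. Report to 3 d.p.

At Q = 293, P = 231 − 0.19(293) = 175.33.
dP/dQ = −0.19, so dQ/dP = 1/(−0.19) = -5.263.
ε = (dQ/dP)(P/Q) = (-5.263)(175.33/293).

-3.149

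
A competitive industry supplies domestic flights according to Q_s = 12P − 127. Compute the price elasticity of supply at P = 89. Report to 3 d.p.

1.135

At P = 89, Q_s = 941.
dQ_s/dP = 12.
ε_s = (dQ_s/dP)(P/Q_s) = (12)(89/941).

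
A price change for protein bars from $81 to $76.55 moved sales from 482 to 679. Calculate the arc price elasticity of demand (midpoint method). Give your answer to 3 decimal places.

-6.007

ΔQ = 679 − 482 = 197; ΔP = 76.55 − 81 = -4.45.
Midpoints: P̄ = 78.78, Q̄ = 580.5.
ε = (ΔQ/ΔP)(P̄/Q̄) = (197/-4.45)(78.78/580.5).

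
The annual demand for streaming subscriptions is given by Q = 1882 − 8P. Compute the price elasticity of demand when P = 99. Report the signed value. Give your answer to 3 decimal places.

-0.727

At P = 99, Q = 1090.
dQ/dP = −8.
ε = (dQ/dP)(P/Q) = (-8)(99/1090).
|ε| < 1, so demand is inelastic at this price.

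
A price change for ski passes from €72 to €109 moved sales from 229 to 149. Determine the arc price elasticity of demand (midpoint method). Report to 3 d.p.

ΔQ = 149 − 229 = -80; ΔP = 109 − 72 = 37.
Midpoints: P̄ = 90.50, Q̄ = 189.0.
ε = (ΔQ/ΔP)(P̄/Q̄) = (-80/37)(90.50/189.0).

-1.035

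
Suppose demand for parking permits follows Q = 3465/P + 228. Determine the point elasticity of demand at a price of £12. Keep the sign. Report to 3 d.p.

-0.559

At P = 12, Q = 516.750.
dQ/dP = −3465/P² = -24.062.
ε = (dQ/dP)(P/Q) = (-24.062)(12/516.750).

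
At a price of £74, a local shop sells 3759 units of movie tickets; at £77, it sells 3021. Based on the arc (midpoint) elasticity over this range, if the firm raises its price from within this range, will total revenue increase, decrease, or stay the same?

Arc ε = (-738/3)(75.50/3390.0) ≈ -5.479.
|ε| = 5.48 > 1, so demand is elastic. A price rise therefore reduces total revenue.

decrease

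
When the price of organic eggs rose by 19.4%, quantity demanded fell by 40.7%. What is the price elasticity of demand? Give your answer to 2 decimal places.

-2.10

ε = %ΔQ / %ΔP = (-40.7)/(19.4) = -2.098.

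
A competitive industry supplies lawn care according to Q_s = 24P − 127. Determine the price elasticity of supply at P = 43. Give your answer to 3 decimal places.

1.140

At P = 43, Q_s = 905.
dQ_s/dP = 24.
ε_s = (dQ_s/dP)(P/Q_s) = (24)(43/905).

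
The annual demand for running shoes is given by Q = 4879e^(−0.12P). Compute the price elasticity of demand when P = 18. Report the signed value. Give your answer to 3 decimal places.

At P = 18, Q = 562.671.
dQ/dP = −0.12·4879e^(−0.12P) = −0.12Q = -67.521.
ε = (dQ/dP)(P/Q) = (-67.521)(18/562.671).
|ε| > 1, so demand is elastic at this price.

-2.160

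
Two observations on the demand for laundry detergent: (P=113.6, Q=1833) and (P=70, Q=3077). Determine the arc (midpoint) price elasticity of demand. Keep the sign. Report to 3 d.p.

ΔQ = 3077 − 1833 = 1244; ΔP = 70 − 113.6 = -43.6.
Midpoints: P̄ = 91.80, Q̄ = 2455.0.
ε = (ΔQ/ΔP)(P̄/Q̄) = (1244/-43.6)(91.80/2455.0).

-1.067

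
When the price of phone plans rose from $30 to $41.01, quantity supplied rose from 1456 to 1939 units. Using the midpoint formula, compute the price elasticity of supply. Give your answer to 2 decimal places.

0.92

ΔQ = 1939 − 1456 = 483; ΔP = 41.01 − 30 = 11.01.
Midpoints: P̄ = 35.50, Q̄ = 1697.5.
ε_s = (ΔQ/ΔP)(P̄/Q̄) = (483/11.01)(35.50/1697.5).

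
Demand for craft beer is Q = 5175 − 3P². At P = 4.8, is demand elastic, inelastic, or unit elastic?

inelastic

Q = 5105.880, dQ/dP = -28.800.
ε = (dQ/dP)(P/Q) ≈ -0.027.
|ε| = 0.03 < 1.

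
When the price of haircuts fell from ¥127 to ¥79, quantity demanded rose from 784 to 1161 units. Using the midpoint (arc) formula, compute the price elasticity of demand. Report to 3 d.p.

ΔQ = 1161 − 784 = 377; ΔP = 79 − 127 = -48.
Midpoints: P̄ = 103.00, Q̄ = 972.5.
ε = (ΔQ/ΔP)(P̄/Q̄) = (377/-48)(103.00/972.5).

-0.832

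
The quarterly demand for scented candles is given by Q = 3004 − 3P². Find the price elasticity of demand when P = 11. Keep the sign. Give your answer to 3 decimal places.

At P = 11, Q = 2641.
dQ/dP = −6P = -66.
ε = (dQ/dP)(P/Q) = (-66)(11/2641).
|ε| < 1, so demand is inelastic at this price.

-0.275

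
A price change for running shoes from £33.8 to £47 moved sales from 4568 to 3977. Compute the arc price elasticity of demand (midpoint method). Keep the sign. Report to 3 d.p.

-0.423

ΔQ = 3977 − 4568 = -591; ΔP = 47 − 33.8 = 13.2.
Midpoints: P̄ = 40.40, Q̄ = 4272.5.
ε = (ΔQ/ΔP)(P̄/Q̄) = (-591/13.2)(40.40/4272.5).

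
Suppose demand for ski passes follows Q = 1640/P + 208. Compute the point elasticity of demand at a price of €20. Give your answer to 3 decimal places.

At P = 20, Q = 290.
dQ/dP = −1640/P² = -4.100.
ε = (dQ/dP)(P/Q) = (-4.100)(20/290).
|ε| < 1, so demand is inelastic at this price.

-0.283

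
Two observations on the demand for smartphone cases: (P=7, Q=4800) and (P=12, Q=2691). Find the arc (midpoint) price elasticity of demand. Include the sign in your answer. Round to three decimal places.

ΔQ = 2691 − 4800 = -2109; ΔP = 12 − 7 = 5.
Midpoints: P̄ = 9.50, Q̄ = 3745.5.
ε = (ΔQ/ΔP)(P̄/Q̄) = (-2109/5)(9.50/3745.5).

-1.070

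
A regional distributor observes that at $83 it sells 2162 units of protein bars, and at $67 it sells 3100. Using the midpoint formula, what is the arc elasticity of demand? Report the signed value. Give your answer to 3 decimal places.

ΔQ = 3100 − 2162 = 938; ΔP = 67 − 83 = -16.
Midpoints: P̄ = 75.00, Q̄ = 2631.0.
ε = (ΔQ/ΔP)(P̄/Q̄) = (938/-16)(75.00/2631.0).

-1.671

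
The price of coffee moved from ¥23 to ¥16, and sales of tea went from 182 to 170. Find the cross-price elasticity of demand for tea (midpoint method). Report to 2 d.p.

ΔQ_x = 170 − 182 = -12; ΔP_y = 16 − 23 = -7.
Midpoints: P̄_y = 19.50, Q̄_x = 176.0.
ε_xy = (ΔQ_x/ΔP_y)(P̄_y/Q̄_x) = (-12/-7)(19.50/176.0).
ε_xy > 0, so the goods are substitutes.

0.19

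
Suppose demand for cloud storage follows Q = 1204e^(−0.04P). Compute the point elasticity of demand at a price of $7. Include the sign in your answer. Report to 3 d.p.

-0.280

At P = 7, Q = 909.964.
dQ/dP = −0.04·1204e^(−0.04P) = −0.04Q = -36.399.
ε = (dQ/dP)(P/Q) = (-36.399)(7/909.964).
|ε| < 1, so demand is inelastic at this price.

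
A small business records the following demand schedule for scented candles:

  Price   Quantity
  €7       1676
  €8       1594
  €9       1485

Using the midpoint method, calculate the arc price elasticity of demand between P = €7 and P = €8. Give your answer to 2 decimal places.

-0.38

At P = 7, Q = 1676; at P = 8, Q = 1594.
ΔQ = -82, ΔP = 1. Midpoints: P̄ = 7.50, Q̄ = 1635.0.
ε = (ΔQ/ΔP)(P̄/Q̄) = (-82/1)(7.50/1635.0).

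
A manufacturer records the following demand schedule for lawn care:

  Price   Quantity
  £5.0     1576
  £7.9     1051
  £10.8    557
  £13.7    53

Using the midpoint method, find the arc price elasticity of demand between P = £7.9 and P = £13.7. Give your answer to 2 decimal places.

At P = 7.9, Q = 1051; at P = 13.7, Q = 53.
ΔQ = -998, ΔP = 5.8. Midpoints: P̄ = 10.80, Q̄ = 552.0.
ε = (ΔQ/ΔP)(P̄/Q̄) = (-998/5.8)(10.80/552.0).

-3.37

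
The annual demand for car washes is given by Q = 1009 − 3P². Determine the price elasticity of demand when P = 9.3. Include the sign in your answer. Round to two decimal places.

At P = 9.3, Q = 749.530.
dQ/dP = −6P = -55.800.
ε = (dQ/dP)(P/Q) = (-55.800)(9.3/749.530).

-0.69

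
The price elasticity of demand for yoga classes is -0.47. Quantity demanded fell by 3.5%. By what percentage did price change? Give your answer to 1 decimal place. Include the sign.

%ΔP ≈ %ΔQ / ε = (-3.5%)/(-0.47) = 7.45%.

7.4%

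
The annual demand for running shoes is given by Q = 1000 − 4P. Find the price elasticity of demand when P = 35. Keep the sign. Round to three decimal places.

At P = 35, Q = 860.
dQ/dP = −4.
ε = (dQ/dP)(P/Q) = (-4)(35/860).

-0.163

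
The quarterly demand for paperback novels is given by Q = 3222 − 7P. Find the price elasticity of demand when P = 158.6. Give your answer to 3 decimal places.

At P = 158.6, Q = 2111.800.
dQ/dP = −7.
ε = (dQ/dP)(P/Q) = (-7)(158.6/2111.800).

-0.526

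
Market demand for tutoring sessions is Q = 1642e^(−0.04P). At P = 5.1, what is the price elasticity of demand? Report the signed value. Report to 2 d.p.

At P = 5.1, Q = 1338.989.
dQ/dP = −0.04·1642e^(−0.04P) = −0.04Q = -53.560.
ε = (dQ/dP)(P/Q) = (-53.560)(5.1/1338.989).
|ε| < 1, so demand is inelastic at this price.

-0.20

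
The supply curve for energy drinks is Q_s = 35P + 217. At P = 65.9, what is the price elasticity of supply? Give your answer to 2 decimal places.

0.91

At P = 65.9, Q_s = 2523.50.
dQ_s/dP = 35.
ε_s = (dQ_s/dP)(P/Q_s) = (35)(65.9/2523.50).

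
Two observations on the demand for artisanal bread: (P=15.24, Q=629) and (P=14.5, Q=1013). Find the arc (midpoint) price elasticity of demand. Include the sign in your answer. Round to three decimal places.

ΔQ = 1013 − 629 = 384; ΔP = 14.5 − 15.24 = -0.74.
Midpoints: P̄ = 14.87, Q̄ = 821.0.
ε = (ΔQ/ΔP)(P̄/Q̄) = (384/-0.74)(14.87/821.0).

-9.399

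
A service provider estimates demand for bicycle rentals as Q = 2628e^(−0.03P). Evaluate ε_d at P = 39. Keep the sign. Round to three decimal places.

At P = 39, Q = 815.644.
dQ/dP = −0.03·2628e^(−0.03P) = −0.03Q = -24.469.
ε = (dQ/dP)(P/Q) = (-24.469)(39/815.644).

-1.170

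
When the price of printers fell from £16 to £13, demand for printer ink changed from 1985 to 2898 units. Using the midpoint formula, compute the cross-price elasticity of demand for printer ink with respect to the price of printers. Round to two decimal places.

ΔQ_x = 2898 − 1985 = 913; ΔP_y = 13 − 16 = -3.
Midpoints: P̄_y = 14.50, Q̄_x = 2441.5.
ε_xy = (ΔQ_x/ΔP_y)(P̄_y/Q̄_x) = (913/-3)(14.50/2441.5).

-1.81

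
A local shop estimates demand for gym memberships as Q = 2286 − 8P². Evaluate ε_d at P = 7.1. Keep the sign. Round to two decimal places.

-0.43

At P = 7.1, Q = 1882.720.
dQ/dP = −16P = -113.600.
ε = (dQ/dP)(P/Q) = (-113.600)(7.1/1882.720).
|ε| < 1, so demand is inelastic at this price.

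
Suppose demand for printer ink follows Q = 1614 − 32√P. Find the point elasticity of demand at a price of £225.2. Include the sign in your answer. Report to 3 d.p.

At P = 225.2, Q = 1133.787.
dQ/dP = −32/(2√P) = -1.066.
ε = (dQ/dP)(P/Q) = (-1.066)(225.2/1133.787).
|ε| < 1, so demand is inelastic at this price.

-0.212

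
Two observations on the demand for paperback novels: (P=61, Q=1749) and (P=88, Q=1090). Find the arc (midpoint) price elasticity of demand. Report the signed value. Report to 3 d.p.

-1.281

ΔQ = 1090 − 1749 = -659; ΔP = 88 − 61 = 27.
Midpoints: P̄ = 74.50, Q̄ = 1419.5.
ε = (ΔQ/ΔP)(P̄/Q̄) = (-659/27)(74.50/1419.5).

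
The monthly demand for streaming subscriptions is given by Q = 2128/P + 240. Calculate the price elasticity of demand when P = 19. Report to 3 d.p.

-0.318

At P = 19, Q = 352.
dQ/dP = −2128/P² = -5.895.
ε = (dQ/dP)(P/Q) = (-5.895)(19/352).
|ε| < 1, so demand is inelastic at this price.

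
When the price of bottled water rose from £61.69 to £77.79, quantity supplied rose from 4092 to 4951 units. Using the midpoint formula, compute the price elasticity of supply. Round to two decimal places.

ΔQ = 4951 − 4092 = 859; ΔP = 77.79 − 61.69 = 16.1.
Midpoints: P̄ = 69.74, Q̄ = 4521.5.
ε_s = (ΔQ/ΔP)(P̄/Q̄) = (859/16.1)(69.74/4521.5).

0.82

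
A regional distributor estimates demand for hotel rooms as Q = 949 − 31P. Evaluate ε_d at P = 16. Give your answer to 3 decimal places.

At P = 16, Q = 453.
dQ/dP = −31.
ε = (dQ/dP)(P/Q) = (-31)(16/453).
|ε| > 1, so demand is elastic at this price.

-1.095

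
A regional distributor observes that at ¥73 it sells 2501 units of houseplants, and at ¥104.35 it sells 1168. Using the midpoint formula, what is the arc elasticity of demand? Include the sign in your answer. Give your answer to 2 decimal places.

ΔQ = 1168 − 2501 = -1333; ΔP = 104.35 − 73 = 31.35.
Midpoints: P̄ = 88.67, Q̄ = 1834.5.
ε = (ΔQ/ΔP)(P̄/Q̄) = (-1333/31.35)(88.67/1834.5).

-2.06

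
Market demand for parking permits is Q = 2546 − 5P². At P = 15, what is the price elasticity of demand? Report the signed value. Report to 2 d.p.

At P = 15, Q = 1421.
dQ/dP = −10P = -150.
ε = (dQ/dP)(P/Q) = (-150)(15/1421).

-1.58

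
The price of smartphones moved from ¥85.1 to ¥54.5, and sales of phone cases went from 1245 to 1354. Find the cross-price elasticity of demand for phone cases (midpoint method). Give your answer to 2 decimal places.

ΔQ_x = 1354 − 1245 = 109; ΔP_y = 54.5 − 85.1 = -30.6.
Midpoints: P̄_y = 69.80, Q̄_x = 1299.5.
ε_xy = (ΔQ_x/ΔP_y)(P̄_y/Q̄_x) = (109/-30.6)(69.80/1299.5).
ε_xy < 0, so the goods are complements.

-0.19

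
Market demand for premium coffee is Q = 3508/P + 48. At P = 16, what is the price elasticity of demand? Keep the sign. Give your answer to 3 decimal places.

At P = 16, Q = 267.250.
dQ/dP = −3508/P² = -13.703.
ε = (dQ/dP)(P/Q) = (-13.703)(16/267.250).
|ε| < 1, so demand is inelastic at this price.

-0.820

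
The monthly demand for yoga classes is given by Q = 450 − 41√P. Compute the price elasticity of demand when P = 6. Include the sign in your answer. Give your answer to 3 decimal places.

At P = 6, Q = 349.571.
dQ/dP = −41/(2√P) = -8.369.
ε = (dQ/dP)(P/Q) = (-8.369)(6/349.571).
|ε| < 1, so demand is inelastic at this price.

-0.144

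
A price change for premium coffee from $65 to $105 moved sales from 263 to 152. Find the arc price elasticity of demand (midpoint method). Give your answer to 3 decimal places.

ΔQ = 152 − 263 = -111; ΔP = 105 − 65 = 40.
Midpoints: P̄ = 85.00, Q̄ = 207.5.
ε = (ΔQ/ΔP)(P̄/Q̄) = (-111/40)(85.00/207.5).

-1.137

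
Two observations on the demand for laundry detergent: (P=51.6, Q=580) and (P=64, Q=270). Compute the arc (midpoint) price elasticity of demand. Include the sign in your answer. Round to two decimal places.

-3.40

ΔQ = 270 − 580 = -310; ΔP = 64 − 51.6 = 12.4.
Midpoints: P̄ = 57.80, Q̄ = 425.0.
ε = (ΔQ/ΔP)(P̄/Q̄) = (-310/12.4)(57.80/425.0).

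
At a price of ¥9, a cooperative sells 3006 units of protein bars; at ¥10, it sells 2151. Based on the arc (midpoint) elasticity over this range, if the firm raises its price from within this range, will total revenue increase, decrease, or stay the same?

decrease

Arc ε = (-855/1)(9.50/2578.5) ≈ -3.150.
|ε| = 3.15 > 1, so demand is elastic. A price rise therefore reduces total revenue.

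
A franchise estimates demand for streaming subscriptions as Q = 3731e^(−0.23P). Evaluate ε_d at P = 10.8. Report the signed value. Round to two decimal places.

-2.48

At P = 10.8, Q = 311.199.
dQ/dP = −0.23·3731e^(−0.23P) = −0.23Q = -71.576.
ε = (dQ/dP)(P/Q) = (-71.576)(10.8/311.199).
|ε| > 1, so demand is elastic at this price.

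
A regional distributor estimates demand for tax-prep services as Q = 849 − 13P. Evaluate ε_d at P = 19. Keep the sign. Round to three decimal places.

-0.410

At P = 19, Q = 602.
dQ/dP = −13.
ε = (dQ/dP)(P/Q) = (-13)(19/602).
|ε| < 1, so demand is inelastic at this price.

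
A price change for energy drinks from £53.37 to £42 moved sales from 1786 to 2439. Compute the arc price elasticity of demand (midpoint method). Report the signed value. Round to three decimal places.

ΔQ = 2439 − 1786 = 653; ΔP = 42 − 53.37 = -11.37.
Midpoints: P̄ = 47.69, Q̄ = 2112.5.
ε = (ΔQ/ΔP)(P̄/Q̄) = (653/-11.37)(47.69/2112.5).

-1.296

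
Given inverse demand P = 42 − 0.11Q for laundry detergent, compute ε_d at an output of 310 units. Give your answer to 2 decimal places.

At Q = 310, P = 42 − 0.11(310) = 7.90.
dP/dQ = −0.11, so dQ/dP = 1/(−0.11) = -9.091.
ε = (dQ/dP)(P/Q) = (-9.091)(7.90/310).

-0.23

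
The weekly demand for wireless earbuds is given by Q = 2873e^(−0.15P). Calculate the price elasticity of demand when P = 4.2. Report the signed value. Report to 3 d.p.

At P = 4.2, Q = 1530.136.
dQ/dP = −0.15·2873e^(−0.15P) = −0.15Q = -229.520.
ε = (dQ/dP)(P/Q) = (-229.520)(4.2/1530.136).
|ε| < 1, so demand is inelastic at this price.

-0.630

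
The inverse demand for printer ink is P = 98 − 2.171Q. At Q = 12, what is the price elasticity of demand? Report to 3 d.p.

-2.762

At Q = 12, P = 98 − 2.171(12) = 71.95.
dP/dQ = −2.171, so dQ/dP = 1/(−2.171) = -0.461.
ε = (dQ/dP)(P/Q) = (-0.461)(71.95/12).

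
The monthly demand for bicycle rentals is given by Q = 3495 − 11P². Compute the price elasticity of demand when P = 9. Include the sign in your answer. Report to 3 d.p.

-0.684

At P = 9, Q = 2604.
dQ/dP = −22P = -198.
ε = (dQ/dP)(P/Q) = (-198)(9/2604).
|ε| < 1, so demand is inelastic at this price.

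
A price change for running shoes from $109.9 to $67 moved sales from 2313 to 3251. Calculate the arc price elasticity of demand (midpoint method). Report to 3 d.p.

ΔQ = 3251 − 2313 = 938; ΔP = 67 − 109.9 = -42.9.
Midpoints: P̄ = 88.45, Q̄ = 2782.0.
ε = (ΔQ/ΔP)(P̄/Q̄) = (938/-42.9)(88.45/2782.0).

-0.695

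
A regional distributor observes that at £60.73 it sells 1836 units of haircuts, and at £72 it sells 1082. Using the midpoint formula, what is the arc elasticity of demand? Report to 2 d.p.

-3.04

ΔQ = 1082 − 1836 = -754; ΔP = 72 − 60.73 = 11.27.
Midpoints: P̄ = 66.36, Q̄ = 1459.0.
ε = (ΔQ/ΔP)(P̄/Q̄) = (-754/11.27)(66.36/1459.0).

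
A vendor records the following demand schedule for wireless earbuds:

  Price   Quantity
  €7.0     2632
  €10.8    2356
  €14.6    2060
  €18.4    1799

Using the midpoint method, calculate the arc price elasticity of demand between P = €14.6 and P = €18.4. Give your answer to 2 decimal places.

At P = 14.6, Q = 2060; at P = 18.4, Q = 1799.
ΔQ = -261, ΔP = 3.8. Midpoints: P̄ = 16.50, Q̄ = 1929.5.
ε = (ΔQ/ΔP)(P̄/Q̄) = (-261/3.8)(16.50/1929.5).

-0.59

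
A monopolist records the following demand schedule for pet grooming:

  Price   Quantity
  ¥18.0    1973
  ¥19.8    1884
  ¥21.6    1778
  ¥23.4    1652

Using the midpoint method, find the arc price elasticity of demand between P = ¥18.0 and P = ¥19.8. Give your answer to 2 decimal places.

-0.48

At P = 18.0, Q = 1973; at P = 19.8, Q = 1884.
ΔQ = -89, ΔP = 1.8. Midpoints: P̄ = 18.90, Q̄ = 1928.5.
ε = (ΔQ/ΔP)(P̄/Q̄) = (-89/1.8)(18.90/1928.5).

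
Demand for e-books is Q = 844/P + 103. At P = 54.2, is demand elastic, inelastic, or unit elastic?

inelastic

Q = 118.572, dQ/dP = -0.287.
ε = (dQ/dP)(P/Q) ≈ -0.131.
|ε| = 0.13 < 1.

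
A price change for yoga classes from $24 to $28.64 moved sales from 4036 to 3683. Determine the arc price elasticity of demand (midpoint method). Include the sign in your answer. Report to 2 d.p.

ΔQ = 3683 − 4036 = -353; ΔP = 28.64 − 24 = 4.64.
Midpoints: P̄ = 26.32, Q̄ = 3859.5.
ε = (ΔQ/ΔP)(P̄/Q̄) = (-353/4.64)(26.32/3859.5).

-0.52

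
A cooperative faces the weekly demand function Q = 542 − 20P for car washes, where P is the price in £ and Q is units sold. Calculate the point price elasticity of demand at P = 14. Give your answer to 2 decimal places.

-1.07

At P = 14, Q = 262.
dQ/dP = −20.
ε = (dQ/dP)(P/Q) = (-20)(14/262).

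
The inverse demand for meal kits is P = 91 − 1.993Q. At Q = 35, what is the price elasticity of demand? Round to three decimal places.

At Q = 35, P = 91 − 1.993(35) = 21.24.
dP/dQ = −1.993, so dQ/dP = 1/(−1.993) = -0.502.
ε = (dQ/dP)(P/Q) = (-0.502)(21.24/35).

-0.305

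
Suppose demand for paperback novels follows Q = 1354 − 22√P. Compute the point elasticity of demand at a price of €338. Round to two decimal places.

-0.21

At P = 338, Q = 949.535.
dQ/dP = −22/(2√P) = -0.598.
ε = (dQ/dP)(P/Q) = (-0.598)(338/949.535).
|ε| < 1, so demand is inelastic at this price.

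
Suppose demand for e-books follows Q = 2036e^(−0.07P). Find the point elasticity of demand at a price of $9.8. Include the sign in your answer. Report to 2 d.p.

-0.69

At P = 9.8, Q = 1025.302.
dQ/dP = −0.07·2036e^(−0.07P) = −0.07Q = -71.771.
ε = (dQ/dP)(P/Q) = (-71.771)(9.8/1025.302).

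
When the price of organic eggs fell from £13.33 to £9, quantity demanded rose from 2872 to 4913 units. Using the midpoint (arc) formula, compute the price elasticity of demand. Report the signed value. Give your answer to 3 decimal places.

ΔQ = 4913 − 2872 = 2041; ΔP = 9 − 13.33 = -4.33.
Midpoints: P̄ = 11.16, Q̄ = 3892.5.
ε = (ΔQ/ΔP)(P̄/Q̄) = (2041/-4.33)(11.16/3892.5).

-1.352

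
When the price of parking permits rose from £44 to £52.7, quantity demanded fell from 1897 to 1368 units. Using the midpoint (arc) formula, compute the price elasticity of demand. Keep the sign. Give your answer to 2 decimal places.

-1.80

ΔQ = 1368 − 1897 = -529; ΔP = 52.7 − 44 = 8.7.
Midpoints: P̄ = 48.35, Q̄ = 1632.5.
ε = (ΔQ/ΔP)(P̄/Q̄) = (-529/8.7)(48.35/1632.5).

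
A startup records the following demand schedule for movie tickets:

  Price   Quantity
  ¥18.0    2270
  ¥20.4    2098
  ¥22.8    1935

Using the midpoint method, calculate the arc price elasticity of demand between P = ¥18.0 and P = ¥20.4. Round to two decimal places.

At P = 18.0, Q = 2270; at P = 20.4, Q = 2098.
ΔQ = -172, ΔP = 2.4. Midpoints: P̄ = 19.20, Q̄ = 2184.0.
ε = (ΔQ/ΔP)(P̄/Q̄) = (-172/2.4)(19.20/2184.0).

-0.63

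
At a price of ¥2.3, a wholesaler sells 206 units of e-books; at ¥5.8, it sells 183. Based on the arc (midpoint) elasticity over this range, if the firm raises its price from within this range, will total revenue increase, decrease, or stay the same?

increase

Arc ε = (-23/3.5)(4.05/194.5) ≈ -0.137.
|ε| = 0.14 < 1, so demand is inelastic. A price rise therefore raises total revenue.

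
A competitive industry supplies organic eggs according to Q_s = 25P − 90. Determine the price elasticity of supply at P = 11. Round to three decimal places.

1.486

At P = 11, Q_s = 185.
dQ_s/dP = 25.
ε_s = (dQ_s/dP)(P/Q_s) = (25)(11/185).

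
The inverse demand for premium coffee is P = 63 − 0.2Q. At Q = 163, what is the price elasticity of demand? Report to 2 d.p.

-0.93

At Q = 163, P = 63 − 0.2(163) = 30.40.
dP/dQ = −0.2, so dQ/dP = 1/(−0.2) = -5.000.
ε = (dQ/dP)(P/Q) = (-5.000)(30.40/163).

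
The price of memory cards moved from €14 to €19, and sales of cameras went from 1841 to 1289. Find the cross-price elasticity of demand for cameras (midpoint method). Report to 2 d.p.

-1.16

ΔQ_x = 1289 − 1841 = -552; ΔP_y = 19 − 14 = 5.
Midpoints: P̄_y = 16.50, Q̄_x = 1565.0.
ε_xy = (ΔQ_x/ΔP_y)(P̄_y/Q̄_x) = (-552/5)(16.50/1565.0).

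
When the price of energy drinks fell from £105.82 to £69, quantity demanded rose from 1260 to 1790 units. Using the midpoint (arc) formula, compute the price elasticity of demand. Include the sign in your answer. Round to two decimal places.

-0.83

ΔQ = 1790 − 1260 = 530; ΔP = 69 − 105.82 = -36.82.
Midpoints: P̄ = 87.41, Q̄ = 1525.0.
ε = (ΔQ/ΔP)(P̄/Q̄) = (530/-36.82)(87.41/1525.0).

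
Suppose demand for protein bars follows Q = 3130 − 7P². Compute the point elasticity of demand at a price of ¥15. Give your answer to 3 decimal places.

At P = 15, Q = 1555.
dQ/dP = −14P = -210.
ε = (dQ/dP)(P/Q) = (-210)(15/1555).
|ε| > 1, so demand is elastic at this price.

-2.026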